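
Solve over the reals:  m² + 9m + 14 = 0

m = -7 or m = -2

Factor: (m + 2)(m + 7) = 0.
So m = -2 or m = -7.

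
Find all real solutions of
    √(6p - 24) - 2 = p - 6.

Isolate the radical: √(6p - 24) = p - 4.
Square both sides: 6p - 24 = (p - 4)².
Expand and rearrange: p² - 14p + 40 = 0.
Solving gives p = 10 or p = 4.
Check each candidate in the original equation:
  p = 10: √(36) = 6, while p - 4 = 6 — valid.
  p = 4: √(0) = 0, while p - 4 = 0 — valid.

p = 4 or p = 10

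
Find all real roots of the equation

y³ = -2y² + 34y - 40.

y = -7.3589 or y = 1.3589 or y = 4

Rearrange: y³ + 2y² - 34y + 40 = 0.
Possible rational roots are divisors of 40. Testing y = 4 gives 0, so (y - 4) is a factor.
Divide: y³ + 2y² - 34y + 40 = (y - 4)(y² + 6y - 10).
Apply the quadratic formula to y² + 6y - 10 = 0: y = (-6 ± √76)/2, i.e. y ≈ 1.3589 or y ≈ -7.3589.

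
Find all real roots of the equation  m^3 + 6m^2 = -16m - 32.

Rearrange: m^3 + 6m^2 + 16m + 32 = 0.
Possible rational roots are divisors of 32. Testing m = -4 gives 0, so (m + 4) is a factor.
Divide: m^3 + 6m^2 + 16m + 32 = (m + 4)(m^2 + 2m + 8).
The quadratic m^2 + 2m + 8 has discriminant -28 < 0, so no further real roots.

m = -4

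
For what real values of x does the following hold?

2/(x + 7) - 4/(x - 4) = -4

x = -7.4599 or x = 4.9599

Multiply both sides by (x + 7)(x - 4):
2(x - 4) - 4(x + 7) = -4(x + 7)(x - 4).
Expand and collect terms: -4x² - 10x + 148 = 0.
By the quadratic formula, x = (10 ± √2468) / -8, so x ≈ -7.4599 or x ≈ 4.9599.
Neither value makes a denominator zero (x ≠ -7, x ≠ 4), so both are valid.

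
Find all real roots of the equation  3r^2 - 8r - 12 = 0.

r = -1.0704 or r = 3.737

Discriminant: (-8)^2 - 4*3*(-12) = 208.
Quadratic formula: r = (8 +/- sqrt(208)) / 6.
So r = 4/3 + 2*sqrt(13)/3 ~= 3.737 or r = 4/3 - 2*sqrt(13)/3 ~= -1.0704.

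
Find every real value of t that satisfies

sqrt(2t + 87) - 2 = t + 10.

Isolate the radical: sqrt(2t + 87) = t + 12.
Square both sides: 2t + 87 = (t + 12)^2.
Expand and rearrange: t^2 + 22t + 57 = 0.
Solving gives t = -3 or t = -19.
Check each candidate in the original equation:
  t = -3: sqrt(81) = 9, while t + 12 = 9 — valid.
  t = -19: sqrt(49) = 7, while t + 12 = -7 — extraneous.

t = -3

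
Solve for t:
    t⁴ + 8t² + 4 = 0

No real solutions.

Let u = t². The equation becomes u² + 8u + 4 = 0.
By the quadratic formula, u = -4 + 2·√(3) or u = -4 - 2·√(3).
t² = -4 + 2·√(3) < 0 has no real solution.
t² = -4 - 2·√(3) < 0 has no real solution.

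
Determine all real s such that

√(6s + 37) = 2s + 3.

Square both sides: 6s + 37 = (2s + 3)².
Expand and rearrange: 4s² + 6s - 28 = 0.
Solving gives s = 2 or s = -3.5.
Check each candidate in the original equation:
  s = 2: √(49) = 7, while 2s + 3 = 7 — valid.
  s = -3.5: √(16) = 4, while 2s + 3 = -4 — extraneous.

s = 2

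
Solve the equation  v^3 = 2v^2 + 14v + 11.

Rearrange: v^3 - 2v^2 - 14v - 11 = 0.
Possible rational roots are divisors of -11. Testing v = -1 gives 0, so (v + 1) is a factor.
Divide: v^3 - 2v^2 - 14v - 11 = (v + 1)(v^2 - 3v - 11).
Apply the quadratic formula to v^2 - 3v - 11 = 0: v = (3 +/- sqrt(53))/2, i.e. v ~= 5.1401 or v ~= -2.1401.

v = -2.1401 or v = -1 or v = 5.1401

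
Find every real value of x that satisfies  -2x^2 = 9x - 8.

Rearrange to standard form: -2x^2 - 9x + 8 = 0.
Discriminant: (-9)^2 - 4*(-2)*8 = 145.
Quadratic formula: x = (9 +/- sqrt(145)) / (-4).
So x = -sqrt(145)/4 - 9/4 ~= -5.2604 or x = -9/4 + sqrt(145)/4 ~= 0.7604.

x = -5.2604 or x = 0.7604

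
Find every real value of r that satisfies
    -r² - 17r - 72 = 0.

r = -9 or r = -8

Factor: -1(r + 9)(r + 8) = 0.
So r = -9 or r = -8.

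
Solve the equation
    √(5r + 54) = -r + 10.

Square both sides: 5r + 54 = (-r + 10)².
Expand and rearrange: r² - 25r + 46 = 0.
Solving gives r = 23 or r = 2.
Check each candidate in the original equation:
  r = 23: √(169) = 13, while -r + 10 = -13 — extraneous.
  r = 2: √(64) = 8, while -r + 10 = 8 — valid.

r = 2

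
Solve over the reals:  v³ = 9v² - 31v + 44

v = 4

Rearrange: v³ - 9v² + 31v - 44 = 0.
Possible rational roots are divisors of -44. Testing v = 4 gives 0, so (v - 4) is a factor.
Divide: v³ - 9v² + 31v - 44 = (v - 4)(v² - 5v + 11).
The quadratic v² - 5v + 11 has discriminant -19 < 0, so no further real roots.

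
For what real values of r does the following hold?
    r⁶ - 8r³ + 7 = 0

Let u = r³. The equation becomes u² - 8u + 7 = 0.
Factor: (u - 1)(u - 7) = 0, so u = 1 or u = 7.
r³ = 1 gives r = 1.
r³ = 7 gives r = ∛(7) ≈ 1.9129.

r = 1 or r = 1.9129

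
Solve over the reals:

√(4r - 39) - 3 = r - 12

r = 10 or r = 12

Isolate the radical: √(4r - 39) = r - 9.
Square both sides: 4r - 39 = (r - 9)².
Expand and rearrange: r² - 22r + 120 = 0.
Solving gives r = 12 or r = 10.
Check each candidate in the original equation:
  r = 12: √(9) = 3, while r - 9 = 3 — valid.
  r = 10: √(1) = 1, while r - 9 = 1 — valid.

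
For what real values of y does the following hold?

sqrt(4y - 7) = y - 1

Square both sides: 4y - 7 = (y - 1)^2.
Expand and rearrange: y^2 - 6y + 8 = 0.
Solving gives y = 4 or y = 2.
Check each candidate in the original equation:
  y = 4: sqrt(9) = 3, while y - 1 = 3 — valid.
  y = 2: sqrt(1) = 1, while y - 1 = 1 — valid.

y = 2 or y = 4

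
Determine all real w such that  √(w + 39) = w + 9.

Square both sides: w + 39 = (w + 9)².
Expand and rearrange: w² + 17w + 42 = 0.
Solving gives w = -3 or w = -14.
Check each candidate in the original equation:
  w = -3: √(36) = 6, while w + 9 = 6 — valid.
  w = -14: √(25) = 5, while w + 9 = -5 — extraneous.

w = -3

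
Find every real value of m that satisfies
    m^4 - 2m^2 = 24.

Let u = m^2. The equation becomes u^2 - 2u - 24 = 0.
Factor: (u + 4)(u - 6) = 0, so u = -4 or u = 6.
m^2 = -4 < 0 has no real solution.
m^2 = 6 gives m = +/-sqrt(6) ~= +/-2.4495.

m = -2.4495 or m = 2.4495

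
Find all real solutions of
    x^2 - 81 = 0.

Factor: (x - 9)(x + 9) = 0.
So x = 9 or x = -9.

x = -9 or x = 9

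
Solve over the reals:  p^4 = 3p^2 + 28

Let u = p^2. The equation becomes u^2 - 3u - 28 = 0.
Factor: (u - 7)(u + 4) = 0, so u = 7 or u = -4.
p^2 = 7 gives p = +/-sqrt(7) ~= +/-2.6458.
p^2 = -4 < 0 has no real solution.

p = -2.6458 or p = 2.6458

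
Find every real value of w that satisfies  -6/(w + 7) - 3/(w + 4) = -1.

Multiply both sides by (w + 7)(w + 4):
-6(w + 4) - 3(w + 7) = -(w + 7)(w + 4).
Expand and collect terms: -w^2 - 2w + 17 = 0.
By the quadratic formula, w = (2 +/- sqrt(72)) / -2, so w ~= -5.2426 or w ~= 3.2426.
Neither value makes a denominator zero (w != -7, w != -4), so both are valid.

w = -5.2426 or w = 3.2426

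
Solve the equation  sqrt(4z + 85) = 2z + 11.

Square both sides: 4z + 85 = (2z + 11)^2.
Expand and rearrange: 4z^2 + 40z + 36 = 0.
Solving gives z = -1 or z = -9.
Check each candidate in the original equation:
  z = -1: sqrt(81) = 9, while 2z + 11 = 9 — valid.
  z = -9: sqrt(49) = 7, while 2z + 11 = -7 — extraneous.

z = -1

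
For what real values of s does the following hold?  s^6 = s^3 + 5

Let u = s^3. The equation becomes u^2 - u - 5 = 0.
By the quadratic formula, u = 1/2 + sqrt(21)/2 or u = 1/2 - sqrt(21)/2.
s^3 = 1/2 + sqrt(21)/2 gives s = (1/2 + sqrt(21)/2)^(1/3) ~= 1.408.
s^3 = 1/2 - sqrt(21)/2 gives s = -(-1/2 + sqrt(21)/2)^(1/3) ~= -1.2145.

s = -1.2145 or s = 1.408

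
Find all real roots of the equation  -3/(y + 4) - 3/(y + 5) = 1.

Multiply both sides by (y + 4)(y + 5):
-3(y + 5) - 3(y + 4) = (y + 4)(y + 5).
Expand and collect terms: y² + 15y + 47 = 0.
By the quadratic formula, y = (-15 ± √37) / 2, so y ≈ -4.4586 or y ≈ -10.5414.
Neither value makes a denominator zero (y ≠ -4, y ≠ -5), so both are valid.

y = -10.5414 or y = -4.4586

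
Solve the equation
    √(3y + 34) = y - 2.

Square both sides: 3y + 34 = (y - 2)².
Expand and rearrange: y² - 7y - 30 = 0.
Solving gives y = 10 or y = -3.
Check each candidate in the original equation:
  y = 10: √(64) = 8, while y - 2 = 8 — valid.
  y = -3: √(25) = 5, while y - 2 = -5 — extraneous.

y = 10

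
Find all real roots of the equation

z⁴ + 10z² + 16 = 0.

Let u = z². The equation becomes u² + 10u + 16 = 0.
Factor: (u + 2)(u + 8) = 0, so u = -2 or u = -8.
z² = -2 < 0 has no real solution.
z² = -8 < 0 has no real solution.

No real solutions.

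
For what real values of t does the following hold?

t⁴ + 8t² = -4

No real solutions.

Let u = t². The equation becomes u² + 8u + 4 = 0.
By the quadratic formula, u = -4 + 2·√(3) or u = -4 - 2·√(3).
t² = -4 + 2·√(3) < 0 has no real solution.
t² = -4 - 2·√(3) < 0 has no real solution.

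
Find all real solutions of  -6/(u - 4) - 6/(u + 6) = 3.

u = -8.3852 or u = 2.3852

Multiply both sides by (u - 4)(u + 6):
-6(u + 6) - 6(u - 4) = 3(u - 4)(u + 6).
Expand and collect terms: 3u^2 + 18u - 60 = 0.
By the quadratic formula, u = (-18 +/- sqrt(1044)) / 6, so u ~= 2.3852 or u ~= -8.3852.
Neither value makes a denominator zero (u != 4, u != -6), so both are valid.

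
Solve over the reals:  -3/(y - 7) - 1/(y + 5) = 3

y = -5.3627 or y = 6.0293

Multiply both sides by (y - 7)(y + 5):
-3(y + 5) - (y - 7) = 3(y - 7)(y + 5).
Expand and collect terms: 3y² - 2y - 97 = 0.
By the quadratic formula, y = (2 ± √1168) / 6, so y ≈ 6.0293 or y ≈ -5.3627.
Neither value makes a denominator zero (y ≠ 7, y ≠ -5), so both are valid.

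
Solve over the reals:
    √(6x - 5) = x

Square both sides: 6x - 5 = (x)².
Expand and rearrange: x² - 6x + 5 = 0.
Solving gives x = 5 or x = 1.
Check each candidate in the original equation:
  x = 5: √(25) = 5, while x = 5 — valid.
  x = 1: √(1) = 1, while x = 1 — valid.

x = 1 or x = 5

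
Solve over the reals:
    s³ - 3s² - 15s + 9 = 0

Possible rational roots are divisors of 9. Testing s = -3 gives 0, so (s + 3) is a factor.
Divide: s³ - 3s² - 15s + 9 = (s + 3)(s² - 6s + 3).
Apply the quadratic formula to s² - 6s + 3 = 0: s = (6 ± √24)/2, i.e. s ≈ 5.4495 or s ≈ 0.5505.

s = -3 or s = 0.5505 or s = 5.4495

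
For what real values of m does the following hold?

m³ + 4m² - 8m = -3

m = -5.5414 or m = 0.5414 or m = 1

Rearrange: m³ + 4m² - 8m + 3 = 0.
Possible rational roots are divisors of 3. Testing m = 1 gives 0, so (m - 1) is a factor.
Divide: m³ + 4m² - 8m + 3 = (m - 1)(m² + 5m - 3).
Apply the quadratic formula to m² + 5m - 3 = 0: m = (-5 ± √37)/2, i.e. m ≈ 0.5414 or m ≈ -5.5414.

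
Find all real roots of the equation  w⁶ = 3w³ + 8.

Let u = w³. The equation becomes u² - 3u - 8 = 0.
By the quadratic formula, u = 3/2 + √(41)/2 or u = 3/2 - √(41)/2.
w³ = 3/2 + √(41)/2 gives w = ∛(3/2 + √(41)/2) ≈ 1.6753.
w³ = 3/2 - √(41)/2 gives w = -∛(-3/2 + √(41)/2) ≈ -1.1938.

w = -1.1938 or w = 1.6753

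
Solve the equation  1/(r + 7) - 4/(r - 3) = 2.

Multiply both sides by (r + 7)(r - 3):
(r - 3) - 4(r + 7) = 2(r + 7)(r - 3).
Expand and collect terms: 2r^2 + 11r - 11 = 0.
By the quadratic formula, r = (-11 +/- sqrt(209)) / 4, so r ~= 0.8642 or r ~= -6.3642.
Neither value makes a denominator zero (r != -7, r != 3), so both are valid.

r = -6.3642 or r = 0.8642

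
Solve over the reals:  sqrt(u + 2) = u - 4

Square both sides: u + 2 = (u - 4)^2.
Expand and rearrange: u^2 - 9u + 14 = 0.
Solving gives u = 7 or u = 2.
Check each candidate in the original equation:
  u = 7: sqrt(9) = 3, while u - 4 = 3 — valid.
  u = 2: sqrt(4) = 2, while u - 4 = -2 — extraneous.

u = 7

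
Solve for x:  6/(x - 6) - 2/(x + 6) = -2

Multiply both sides by (x - 6)(x + 6):
6(x + 6) - 2(x - 6) = -2(x - 6)(x + 6).
Expand and collect terms: -2x^2 - 4x + 24 = 0.
By the quadratic formula, x = (4 +/- sqrt(208)) / -4, so x ~= -4.6056 or x ~= 2.6056.
Neither value makes a denominator zero (x != 6, x != -6), so both are valid.

x = -4.6056 or x = 2.6056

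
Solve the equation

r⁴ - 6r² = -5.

Let u = r². The equation becomes u² - 6u + 5 = 0.
Factor: (u - 1)(u - 5) = 0, so u = 1 or u = 5.
r² = 1 gives r = ±1.
r² = 5 gives r = ±√(5) ≈ ±2.2361.

r = -2.2361 or r = -1 or r = 1 or r = 2.2361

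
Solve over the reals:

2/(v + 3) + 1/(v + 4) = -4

v = -4.3904 or v = -3.3596

Multiply both sides by (v + 3)(v + 4):
2(v + 4) + (v + 3) = -4(v + 3)(v + 4).
Expand and collect terms: -4v^2 - 31v - 59 = 0.
By the quadratic formula, v = (31 +/- sqrt(17)) / -8, so v ~= -4.3904 or v ~= -3.3596.
Neither value makes a denominator zero (v != -3, v != -4), so both are valid.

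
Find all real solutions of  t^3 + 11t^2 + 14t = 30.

Rearrange: t^3 + 11t^2 + 14t - 30 = 0.
Possible rational roots are divisors of -30. Testing t = -3 gives 0, so (t + 3) is a factor.
Divide: t^3 + 11t^2 + 14t - 30 = (t + 3)(t^2 + 8t - 10).
Apply the quadratic formula to t^2 + 8t - 10 = 0: t = (-8 +/- sqrt(104))/2, i.e. t ~= 1.099 or t ~= -9.099.

t = -9.099 or t = -3 or t = 1.099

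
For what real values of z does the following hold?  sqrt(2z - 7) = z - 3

Square both sides: 2z - 7 = (z - 3)^2.
Expand and rearrange: z^2 - 8z + 16 = 0.
This gives the repeated root z = 4.
Check in the original equation:
  z = 4: sqrt(1) = 1, while z - 3 = 1 — valid.

z = 4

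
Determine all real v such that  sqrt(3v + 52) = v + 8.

v = -1

Square both sides: 3v + 52 = (v + 8)^2.
Expand and rearrange: v^2 + 13v + 12 = 0.
Solving gives v = -1 or v = -12.
Check each candidate in the original equation:
  v = -1: sqrt(49) = 7, while v + 8 = 7 — valid.
  v = -12: sqrt(16) = 4, while v + 8 = -4 — extraneous.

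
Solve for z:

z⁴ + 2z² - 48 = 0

Let u = z². The equation becomes u² + 2u - 48 = 0.
Factor: (u + 8)(u - 6) = 0, so u = -8 or u = 6.
z² = -8 < 0 has no real solution.
z² = 6 gives z = ±√(6) ≈ ±2.4495.

z = -2.4495 or z = 2.4495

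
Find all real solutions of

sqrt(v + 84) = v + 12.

Square both sides: v + 84 = (v + 12)^2.
Expand and rearrange: v^2 + 23v + 60 = 0.
Solving gives v = -3 or v = -20.
Check each candidate in the original equation:
  v = -3: sqrt(81) = 9, while v + 12 = 9 — valid.
  v = -20: sqrt(64) = 8, while v + 12 = -8 — extraneous.

v = -3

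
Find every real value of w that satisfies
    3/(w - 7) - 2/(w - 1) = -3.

w = 1.8264 or w = 5.8403

Multiply both sides by (w - 7)(w - 1):
3(w - 1) - 2(w - 7) = -3(w - 7)(w - 1).
Expand and collect terms: -3w² + 23w - 32 = 0.
By the quadratic formula, w = (-23 ± √145) / -6, so w ≈ 1.8264 or w ≈ 5.8403.
Neither value makes a denominator zero (w ≠ 7, w ≠ 1), so both are valid.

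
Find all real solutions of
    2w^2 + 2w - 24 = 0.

Factor: 2(w + 4)(w - 3) = 0.
So w = -4 or w = 3.

w = -4 or w = 3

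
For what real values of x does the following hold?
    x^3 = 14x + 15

x = -3 or x = -1.1926 or x = 4.1926

Rearrange: x^3 - 14x - 15 = 0.
Possible rational roots are divisors of -15. Testing x = -3 gives 0, so (x + 3) is a factor.
Divide: x^3 - 14x - 15 = (x + 3)(x^2 - 3x - 5).
Apply the quadratic formula to x^2 - 3x - 5 = 0: x = (3 +/- sqrt(29))/2, i.e. x ~= 4.1926 or x ~= -1.1926.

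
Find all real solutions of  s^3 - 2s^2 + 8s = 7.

s = 1

Rearrange: s^3 - 2s^2 + 8s - 7 = 0.
Possible rational roots are divisors of -7. Testing s = 1 gives 0, so (s - 1) is a factor.
Divide: s^3 - 2s^2 + 8s - 7 = (s - 1)(s^2 - s + 7).
The quadratic s^2 - s + 7 has discriminant -27 < 0, so no further real roots.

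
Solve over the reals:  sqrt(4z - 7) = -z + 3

Square both sides: 4z - 7 = (-z + 3)^2.
Expand and rearrange: z^2 - 10z + 16 = 0.
Solving gives z = 8 or z = 2.
Check each candidate in the original equation:
  z = 8: sqrt(25) = 5, while -z + 3 = -5 — extraneous.
  z = 2: sqrt(1) = 1, while -z + 3 = 1 — valid.

z = 2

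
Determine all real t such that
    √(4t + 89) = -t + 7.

Square both sides: 4t + 89 = (-t + 7)².
Expand and rearrange: t² - 18t - 40 = 0.
Solving gives t = 20 or t = -2.
Check each candidate in the original equation:
  t = 20: √(169) = 13, while -t + 7 = -13 — extraneous.
  t = -2: √(81) = 9, while -t + 7 = 9 — valid.

t = -2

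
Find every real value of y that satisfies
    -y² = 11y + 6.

Rearrange to standard form: -y² - 11y - 6 = 0.
Discriminant: (-11)² − 4·(-1)·(-6) = 97.
Quadratic formula: y = (11 ± √97) / (-2).
So y = -11/2 - √(97)/2 ≈ -10.4244 or y = -11/2 + √(97)/2 ≈ -0.5756.

y = -10.4244 or y = -0.5756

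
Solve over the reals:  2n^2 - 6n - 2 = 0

Discriminant: (-6)^2 - 4*2*(-2) = 52.
Quadratic formula: n = (6 +/- sqrt(52)) / 4.
So n = 3/2 + sqrt(13)/2 ~= 3.3028 or n = 3/2 - sqrt(13)/2 ~= -0.3028.

n = -0.3028 or n = 3.3028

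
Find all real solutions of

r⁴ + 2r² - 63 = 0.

r = -2.6458 or r = 2.6458

Let u = r². The equation becomes u² + 2u - 63 = 0.
Factor: (u + 9)(u - 7) = 0, so u = -9 or u = 7.
r² = -9 < 0 has no real solution.
r² = 7 gives r = ±√(7) ≈ ±2.6458.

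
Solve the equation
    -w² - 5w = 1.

w = -4.7913 or w = -0.2087

Rearrange to standard form: -w² - 5w - 1 = 0.
Discriminant: (-5)² − 4·(-1)·(-1) = 21.
Quadratic formula: w = (5 ± √21) / (-2).
So w = -5/2 - √(21)/2 ≈ -4.7913 or w = -5/2 + √(21)/2 ≈ -0.2087.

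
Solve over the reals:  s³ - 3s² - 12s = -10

s = -2.7321 or s = 0.7321 or s = 5

Rearrange: s³ - 3s² - 12s + 10 = 0.
Possible rational roots are divisors of 10. Testing s = 5 gives 0, so (s - 5) is a factor.
Divide: s³ - 3s² - 12s + 10 = (s - 5)(s² + 2s - 2).
Apply the quadratic formula to s² + 2s - 2 = 0: s = (-2 ± √12)/2, i.e. s ≈ 0.7321 or s ≈ -2.7321.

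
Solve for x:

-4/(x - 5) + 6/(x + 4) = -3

Multiply both sides by (x - 5)(x + 4):
-4(x + 4) + 6(x - 5) = -3(x - 5)(x + 4).
Expand and collect terms: -3x^2 + x + 106 = 0.
By the quadratic formula, x = (-1 +/- sqrt(1273)) / -6, so x ~= -5.7799 or x ~= 6.1132.
Neither value makes a denominator zero (x != 5, x != -4), so both are valid.

x = -5.7799 or x = 6.1132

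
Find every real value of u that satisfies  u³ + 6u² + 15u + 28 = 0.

Possible rational roots are divisors of 28. Testing u = -4 gives 0, so (u + 4) is a factor.
Divide: u³ + 6u² + 15u + 28 = (u + 4)(u² + 2u + 7).
The quadratic u² + 2u + 7 has discriminant -24 < 0, so no further real roots.

u = -4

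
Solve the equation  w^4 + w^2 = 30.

w = -2.2361 or w = 2.2361

Let u = w^2. The equation becomes u^2 + u - 30 = 0.
Factor: (u + 6)(u - 5) = 0, so u = -6 or u = 5.
w^2 = -6 < 0 has no real solution.
w^2 = 5 gives w = +/-sqrt(5) ~= +/-2.2361.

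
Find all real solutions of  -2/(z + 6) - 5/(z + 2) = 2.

Multiply both sides by (z + 6)(z + 2):
-2(z + 2) - 5(z + 6) = 2(z + 6)(z + 2).
Expand and collect terms: 2z² + 23z + 58 = 0.
By the quadratic formula, z = (-23 ± √65) / 4, so z ≈ -3.7344 or z ≈ -7.7656.
Neither value makes a denominator zero (z ≠ -6, z ≠ -2), so both are valid.

z = -7.7656 or z = -3.7344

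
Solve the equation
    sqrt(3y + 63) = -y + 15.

y = 6

Square both sides: 3y + 63 = (-y + 15)^2.
Expand and rearrange: y^2 - 33y + 162 = 0.
Solving gives y = 27 or y = 6.
Check each candidate in the original equation:
  y = 27: sqrt(144) = 12, while -y + 15 = -12 — extraneous.
  y = 6: sqrt(81) = 9, while -y + 15 = 9 — valid.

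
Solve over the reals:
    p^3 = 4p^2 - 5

Rearrange: p^3 - 4p^2 + 5 = 0.
Possible rational roots are divisors of 5. Testing p = -1 gives 0, so (p + 1) is a factor.
Divide: p^3 - 4p^2 + 5 = (p + 1)(p^2 - 5p + 5).
Apply the quadratic formula to p^2 - 5p + 5 = 0: p = (5 +/- sqrt(5))/2, i.e. p ~= 3.618 or p ~= 1.382.

p = -1 or p = 1.382 or p = 3.618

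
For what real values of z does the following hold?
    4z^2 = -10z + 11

Rearrange to standard form: 4z^2 + 10z - 11 = 0.
Discriminant: (10)^2 - 4*4*(-11) = 276.
Quadratic formula: z = (-10 +/- sqrt(276)) / 8.
So z = -5/4 + sqrt(69)/4 ~= 0.8267 or z = -sqrt(69)/4 - 5/4 ~= -3.3267.

z = -3.3267 or z = 0.8267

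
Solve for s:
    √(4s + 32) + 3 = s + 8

s = 1

Isolate the radical: √(4s + 32) = s + 5.
Square both sides: 4s + 32 = (s + 5)².
Expand and rearrange: s² + 6s - 7 = 0.
Solving gives s = 1 or s = -7.
Check each candidate in the original equation:
  s = 1: √(36) = 6, while s + 5 = 6 — valid.
  s = -7: √(4) = 2, while s + 5 = -2 — extraneous.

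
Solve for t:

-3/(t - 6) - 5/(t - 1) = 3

Multiply both sides by (t - 6)(t - 1):
-3(t - 1) - 5(t - 6) = 3(t - 6)(t - 1).
Expand and collect terms: 3t² - 13t - 15 = 0.
By the quadratic formula, t = (13 ± √349) / 6, so t ≈ 5.2803 or t ≈ -0.9469.
Neither value makes a denominator zero (t ≠ 6, t ≠ 1), so both are valid.

t = -0.9469 or t = 5.2803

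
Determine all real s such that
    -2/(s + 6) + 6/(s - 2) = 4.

Multiply both sides by (s + 6)(s - 2):
-2(s - 2) + 6(s + 6) = 4(s + 6)(s - 2).
Expand and collect terms: 4s² + 12s - 88 = 0.
By the quadratic formula, s = (-12 ± √1552) / 8, so s ≈ 3.4244 or s ≈ -6.4244.
Neither value makes a denominator zero (s ≠ -6, s ≠ 2), so both are valid.

s = -6.4244 or s = 3.4244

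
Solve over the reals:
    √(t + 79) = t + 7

Square both sides: t + 79 = (t + 7)².
Expand and rearrange: t² + 13t - 30 = 0.
Solving gives t = 2 or t = -15.
Check each candidate in the original equation:
  t = 2: √(81) = 9, while t + 7 = 9 — valid.
  t = -15: √(64) = 8, while t + 7 = -8 — extraneous.

t = 2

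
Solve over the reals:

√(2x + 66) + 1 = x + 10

Isolate the radical: √(2x + 66) = x + 9.
Square both sides: 2x + 66 = (x + 9)².
Expand and rearrange: x² + 16x + 15 = 0.
Solving gives x = -1 or x = -15.
Check each candidate in the original equation:
  x = -1: √(64) = 8, while x + 9 = 8 — valid.
  x = -15: √(36) = 6, while x + 9 = -6 — extraneous.

x = -1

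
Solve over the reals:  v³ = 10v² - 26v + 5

Rearrange: v³ - 10v² + 26v - 5 = 0.
Possible rational roots are divisors of -5. Testing v = 5 gives 0, so (v - 5) is a factor.
Divide: v³ - 10v² + 26v - 5 = (v - 5)(v² - 5v + 1).
Apply the quadratic formula to v² - 5v + 1 = 0: v = (5 ± √21)/2, i.e. v ≈ 4.7913 or v ≈ 0.2087.

v = 0.2087 or v = 4.7913 or v = 5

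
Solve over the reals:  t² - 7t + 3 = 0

Discriminant: (-7)² − 4·1·3 = 37.
Quadratic formula: t = (7 ± √37) / 2.
So t = √(37)/2 + 7/2 ≈ 6.5414 or t = 7/2 - √(37)/2 ≈ 0.4586.

t = 0.4586 or t = 6.5414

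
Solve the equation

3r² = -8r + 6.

Rearrange to standard form: 3r² + 8r - 6 = 0.
Discriminant: (8)² − 4·3·(-6) = 136.
Quadratic formula: r = (-8 ± √136) / 6.
So r = -4/3 + √(34)/3 ≈ 0.6103 or r = -√(34)/3 - 4/3 ≈ -3.277.

r = -3.277 or r = 0.6103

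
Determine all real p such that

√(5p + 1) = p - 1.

Square both sides: 5p + 1 = (p - 1)².
Expand and rearrange: p² - 7p = 0.
Solving gives p = 7 or p = 0.
Check each candidate in the original equation:
  p = 7: √(36) = 6, while p - 1 = 6 — valid.
  p = 0: √(1) = 1, while p - 1 = -1 — extraneous.

p = 7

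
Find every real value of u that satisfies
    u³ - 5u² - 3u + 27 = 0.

u = -2.1623 or u = 3 or u = 4.1623

Possible rational roots are divisors of 27. Testing u = 3 gives 0, so (u - 3) is a factor.
Divide: u³ - 5u² - 3u + 27 = (u - 3)(u² - 2u - 9).
Apply the quadratic formula to u² - 2u - 9 = 0: u = (2 ± √40)/2, i.e. u ≈ 4.1623 or u ≈ -2.1623.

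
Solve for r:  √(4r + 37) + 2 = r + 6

Isolate the radical: √(4r + 37) = r + 4.
Square both sides: 4r + 37 = (r + 4)².
Expand and rearrange: r² + 4r - 21 = 0.
Solving gives r = 3 or r = -7.
Check each candidate in the original equation:
  r = 3: √(49) = 7, while r + 4 = 7 — valid.
  r = -7: √(9) = 3, while r + 4 = -3 — extraneous.

r = 3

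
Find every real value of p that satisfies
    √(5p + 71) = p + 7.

p = 2

Square both sides: 5p + 71 = (p + 7)².
Expand and rearrange: p² + 9p - 22 = 0.
Solving gives p = 2 or p = -11.
Check each candidate in the original equation:
  p = 2: √(81) = 9, while p + 7 = 9 — valid.
  p = -11: √(16) = 4, while p + 7 = -4 — extraneous.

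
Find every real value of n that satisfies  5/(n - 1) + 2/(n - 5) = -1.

n = -5.217 or n = 4.217

Multiply both sides by (n - 1)(n - 5):
5(n - 5) + 2(n - 1) = -(n - 1)(n - 5).
Expand and collect terms: -n² - n + 22 = 0.
By the quadratic formula, n = (1 ± √89) / -2, so n ≈ -5.217 or n ≈ 4.217.
Neither value makes a denominator zero (n ≠ 1, n ≠ 5), so both are valid.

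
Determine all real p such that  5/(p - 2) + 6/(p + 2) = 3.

p = -0.754 or p = 4.4207

Multiply both sides by (p - 2)(p + 2):
5(p + 2) + 6(p - 2) = 3(p - 2)(p + 2).
Expand and collect terms: 3p² - 11p - 10 = 0.
By the quadratic formula, p = (11 ± √241) / 6, so p ≈ 4.4207 or p ≈ -0.754.
Neither value makes a denominator zero (p ≠ 2, p ≠ -2), so both are valid.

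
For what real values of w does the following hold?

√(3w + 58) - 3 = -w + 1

w = -3

Isolate the radical: √(3w + 58) = -w + 4.
Square both sides: 3w + 58 = (-w + 4)².
Expand and rearrange: w² - 11w - 42 = 0.
Solving gives w = 14 or w = -3.
Check each candidate in the original equation:
  w = 14: √(100) = 10, while -w + 4 = -10 — extraneous.
  w = -3: √(49) = 7, while -w + 4 = 7 — valid.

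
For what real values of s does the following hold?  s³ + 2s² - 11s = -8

s = -4.7016 or s = 1 or s = 1.7016

Rearrange: s³ + 2s² - 11s + 8 = 0.
Possible rational roots are divisors of 8. Testing s = 1 gives 0, so (s - 1) is a factor.
Divide: s³ + 2s² - 11s + 8 = (s - 1)(s² + 3s - 8).
Apply the quadratic formula to s² + 3s - 8 = 0: s = (-3 ± √41)/2, i.e. s ≈ 1.7016 or s ≈ -4.7016.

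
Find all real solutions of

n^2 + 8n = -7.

n = -7 or n = -1

Bring every term to one side: n^2 + 8n + 7 = 0.
Factor: (n + 1)(n + 7) = 0.
So n = -1 or n = -7.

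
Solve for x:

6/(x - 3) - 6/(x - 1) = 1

x = -1.6056 or x = 5.6056

Multiply both sides by (x - 3)(x - 1):
6(x - 1) - 6(x - 3) = (x - 3)(x - 1).
Expand and collect terms: x² - 4x - 9 = 0.
By the quadratic formula, x = (4 ± √52) / 2, so x ≈ 5.6056 or x ≈ -1.6056.
Neither value makes a denominator zero (x ≠ 3, x ≠ 1), so both are valid.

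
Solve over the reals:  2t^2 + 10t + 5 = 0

t = -4.4365 or t = -0.5635

Discriminant: (10)^2 - 4*2*5 = 60.
Quadratic formula: t = (-10 +/- sqrt(60)) / 4.
So t = -5/2 + sqrt(15)/2 ~= -0.5635 or t = -5/2 - sqrt(15)/2 ~= -4.4365.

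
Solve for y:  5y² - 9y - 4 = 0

y = -0.3689 or y = 2.1689

Discriminant: (-9)² − 4·5·(-4) = 161.
Quadratic formula: y = (9 ± √161) / 10.
So y = 9/10 + √(161)/10 ≈ 2.1689 or y = 9/10 - √(161)/10 ≈ -0.3689.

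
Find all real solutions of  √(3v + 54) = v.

v = 9

Square both sides: 3v + 54 = (v)².
Expand and rearrange: v² - 3v - 54 = 0.
Solving gives v = 9 or v = -6.
Check each candidate in the original equation:
  v = 9: √(81) = 9, while v = 9 — valid.
  v = -6: √(36) = 6, while v = -6 — extraneous.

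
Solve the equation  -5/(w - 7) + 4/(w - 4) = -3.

Multiply both sides by (w - 7)(w - 4):
-5(w - 4) + 4(w - 7) = -3(w - 7)(w - 4).
Expand and collect terms: -3w² + 34w - 76 = 0.
By the quadratic formula, w = (-34 ± √244) / -6, so w ≈ 3.0633 or w ≈ 8.2701.
Neither value makes a denominator zero (w ≠ 7, w ≠ 4), so both are valid.

w = 3.0633 or w = 8.2701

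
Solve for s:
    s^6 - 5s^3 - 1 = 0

s = -0.5775 or s = 1.7317

Let u = s^3. The equation becomes u^2 - 5u - 1 = 0.
By the quadratic formula, u = 5/2 + sqrt(29)/2 or u = 5/2 - sqrt(29)/2.
s^3 = 5/2 + sqrt(29)/2 gives s = (5/2 + sqrt(29)/2)^(1/3) ~= 1.7317.
s^3 = 5/2 - sqrt(29)/2 gives s = -(-5/2 + sqrt(29)/2)^(1/3) ~= -0.5775.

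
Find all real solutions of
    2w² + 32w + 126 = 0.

w = -9 or w = -7

Factor: 2(w + 9)(w + 7) = 0.
So w = -9 or w = -7.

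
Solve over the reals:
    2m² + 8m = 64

m = -8 or m = 4

Bring every term to one side: 2m² + 8m - 64 = 0.
Factor: 2(m + 8)(m - 4) = 0.
So m = -8 or m = 4.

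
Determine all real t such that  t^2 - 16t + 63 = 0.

t = 7 or t = 9

Factor: (t - 9)(t - 7) = 0.
So t = 9 or t = 7.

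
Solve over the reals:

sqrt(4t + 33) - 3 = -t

Isolate the radical: sqrt(4t + 33) = -t + 3.
Square both sides: 4t + 33 = (-t + 3)^2.
Expand and rearrange: t^2 - 10t - 24 = 0.
Solving gives t = 12 or t = -2.
Check each candidate in the original equation:
  t = 12: sqrt(81) = 9, while -t + 3 = -9 — extraneous.
  t = -2: sqrt(25) = 5, while -t + 3 = 5 — valid.

t = -2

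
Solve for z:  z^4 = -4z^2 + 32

Let u = z^2. The equation becomes u^2 + 4u - 32 = 0.
Factor: (u - 4)(u + 8) = 0, so u = 4 or u = -8.
z^2 = 4 gives z = +/-2.
z^2 = -8 < 0 has no real solution.

z = -2 or z = 2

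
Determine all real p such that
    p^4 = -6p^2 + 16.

p = -1.4142 or p = 1.4142

Let u = p^2. The equation becomes u^2 + 6u - 16 = 0.
Factor: (u - 2)(u + 8) = 0, so u = 2 or u = -8.
p^2 = 2 gives p = +/-sqrt(2) ~= +/-1.4142.
p^2 = -8 < 0 has no real solution.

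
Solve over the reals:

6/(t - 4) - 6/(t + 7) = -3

Multiply both sides by (t - 4)(t + 7):
6(t + 7) - 6(t - 4) = -3(t - 4)(t + 7).
Expand and collect terms: -3t² - 9t + 18 = 0.
By the quadratic formula, t = (9 ± √297) / -6, so t ≈ -4.3723 or t ≈ 1.3723.
Neither value makes a denominator zero (t ≠ 4, t ≠ -7), so both are valid.

t = -4.3723 or t = 1.3723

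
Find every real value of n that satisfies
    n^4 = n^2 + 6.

n = -1.7321 or n = 1.7321

Let u = n^2. The equation becomes u^2 - u - 6 = 0.
Factor: (u - 3)(u + 2) = 0, so u = 3 or u = -2.
n^2 = 3 gives n = +/-sqrt(3) ~= +/-1.7321.
n^2 = -2 < 0 has no real solution.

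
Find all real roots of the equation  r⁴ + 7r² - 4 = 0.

Let u = r². The equation becomes u² + 7u - 4 = 0.
By the quadratic formula, u = -7/2 + √(65)/2 or u = -√(65)/2 - 7/2.
r² = -7/2 + √(65)/2 gives r = ±√(-7/2 + √(65)/2) ≈ ±0.7288.
r² = -√(65)/2 - 7/2 < 0 has no real solution.

r = -0.7288 or r = 0.7288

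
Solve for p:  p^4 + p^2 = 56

Let u = p^2. The equation becomes u^2 + u - 56 = 0.
Factor: (u + 8)(u - 7) = 0, so u = -8 or u = 7.
p^2 = -8 < 0 has no real solution.
p^2 = 7 gives p = +/-sqrt(7) ~= +/-2.6458.

p = -2.6458 or p = 2.6458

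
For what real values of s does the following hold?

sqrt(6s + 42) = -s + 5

Square both sides: 6s + 42 = (-s + 5)^2.
Expand and rearrange: s^2 - 16s - 17 = 0.
Solving gives s = 17 or s = -1.
Check each candidate in the original equation:
  s = 17: sqrt(144) = 12, while -s + 5 = -12 — extraneous.
  s = -1: sqrt(36) = 6, while -s + 5 = 6 — valid.

s = -1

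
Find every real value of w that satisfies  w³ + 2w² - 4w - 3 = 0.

Possible rational roots are divisors of -3. Testing w = -3 gives 0, so (w + 3) is a factor.
Divide: w³ + 2w² - 4w - 3 = (w + 3)(w² - w - 1).
Apply the quadratic formula to w² - w - 1 = 0: w = (1 ± √5)/2, i.e. w ≈ 1.618 or w ≈ -0.618.

w = -3 or w = -0.618 or w = 1.618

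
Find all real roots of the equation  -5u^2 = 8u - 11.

u = -2.4852 or u = 0.8852

Rearrange to standard form: -5u^2 - 8u + 11 = 0.
Discriminant: (-8)^2 - 4*(-5)*11 = 284.
Quadratic formula: u = (8 +/- sqrt(284)) / (-10).
So u = -sqrt(71)/5 - 4/5 ~= -2.4852 or u = -4/5 + sqrt(71)/5 ~= 0.8852.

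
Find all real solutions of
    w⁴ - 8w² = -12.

Let u = w². The equation becomes u² - 8u + 12 = 0.
Factor: (u - 2)(u - 6) = 0, so u = 2 or u = 6.
w² = 2 gives w = ±√(2) ≈ ±1.4142.
w² = 6 gives w = ±√(6) ≈ ±2.4495.

w = -2.4495 or w = -1.4142 or w = 1.4142 or w = 2.4495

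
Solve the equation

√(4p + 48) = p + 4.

Square both sides: 4p + 48 = (p + 4)².
Expand and rearrange: p² + 4p - 32 = 0.
Solving gives p = 4 or p = -8.
Check each candidate in the original equation:
  p = 4: √(64) = 8, while p + 4 = 8 — valid.
  p = -8: √(16) = 4, while p + 4 = -4 — extraneous.

p = 4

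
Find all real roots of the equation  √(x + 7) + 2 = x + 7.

Isolate the radical: √(x + 7) = x + 5.
Square both sides: x + 7 = (x + 5)².
Expand and rearrange: x² + 9x + 18 = 0.
Solving gives x = -3 or x = -6.
Check each candidate in the original equation:
  x = -3: √(4) = 2, while x + 5 = 2 — valid.
  x = -6: √(1) = 1, while x + 5 = -1 — extraneous.

x = -3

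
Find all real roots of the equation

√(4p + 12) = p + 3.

p = -3 or p = 1

Square both sides: 4p + 12 = (p + 3)².
Expand and rearrange: p² + 2p - 3 = 0.
Solving gives p = 1 or p = -3.
Check each candidate in the original equation:
  p = 1: √(16) = 4, while p + 3 = 4 — valid.
  p = -3: √(0) = 0, while p + 3 = 0 — valid.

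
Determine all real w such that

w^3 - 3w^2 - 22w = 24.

Rearrange: w^3 - 3w^2 - 22w - 24 = 0.
Possible rational roots are divisors of -24. Testing w = -2 gives 0, so (w + 2) is a factor.
Divide: w^3 - 3w^2 - 22w - 24 = (w + 2)(w^2 - 5w - 12).
Apply the quadratic formula to w^2 - 5w - 12 = 0: w = (5 +/- sqrt(73))/2, i.e. w ~= 6.772 or w ~= -1.772.

w = -2 or w = -1.772 or w = 6.772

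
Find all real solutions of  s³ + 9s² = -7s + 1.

Rearrange: s³ + 9s² + 7s - 1 = 0.
Possible rational roots are divisors of -1. Testing s = -1 gives 0, so (s + 1) is a factor.
Divide: s³ + 9s² + 7s - 1 = (s + 1)(s² + 8s - 1).
Apply the quadratic formula to s² + 8s - 1 = 0: s = (-8 ± √68)/2, i.e. s ≈ 0.1231 or s ≈ -8.1231.

s = -8.1231 or s = -1 or s = 0.1231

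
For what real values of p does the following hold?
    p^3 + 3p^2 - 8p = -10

p = -5

Rearrange: p^3 + 3p^2 - 8p + 10 = 0.
Possible rational roots are divisors of 10. Testing p = -5 gives 0, so (p + 5) is a factor.
Divide: p^3 + 3p^2 - 8p + 10 = (p + 5)(p^2 - 2p + 2).
The quadratic p^2 - 2p + 2 has discriminant -4 < 0, so no further real roots.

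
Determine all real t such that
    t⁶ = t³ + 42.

t = -1.8171 or t = 1.9129

Let u = t³. The equation becomes u² - u - 42 = 0.
Factor: (u + 6)(u - 7) = 0, so u = -6 or u = 7.
t³ = -6 gives t = -∛(6) ≈ -1.8171.
t³ = 7 gives t = ∛(7) ≈ 1.9129.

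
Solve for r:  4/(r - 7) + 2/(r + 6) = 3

Multiply both sides by (r - 7)(r + 6):
4(r + 6) + 2(r - 7) = 3(r - 7)(r + 6).
Expand and collect terms: 3r^2 - 9r - 136 = 0.
By the quadratic formula, r = (9 +/- sqrt(1713)) / 6, so r ~= 8.3981 or r ~= -5.3981.
Neither value makes a denominator zero (r != 7, r != -6), so both are valid.

r = -5.3981 or r = 8.3981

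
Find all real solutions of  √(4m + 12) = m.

Square both sides: 4m + 12 = (m)².
Expand and rearrange: m² - 4m - 12 = 0.
Solving gives m = 6 or m = -2.
Check each candidate in the original equation:
  m = 6: √(36) = 6, while m = 6 — valid.
  m = -2: √(4) = 2, while m = -2 — extraneous.

m = 6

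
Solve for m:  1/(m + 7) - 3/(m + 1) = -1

m = -7.6904 or m = 1.6904

Multiply both sides by (m + 7)(m + 1):
(m + 1) - 3(m + 7) = -(m + 7)(m + 1).
Expand and collect terms: -m² - 6m + 13 = 0.
By the quadratic formula, m = (6 ± √88) / -2, so m ≈ -7.6904 or m ≈ 1.6904.
Neither value makes a denominator zero (m ≠ -7, m ≠ -1), so both are valid.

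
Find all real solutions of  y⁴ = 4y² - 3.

Let u = y². The equation becomes u² - 4u + 3 = 0.
Factor: (u - 3)(u - 1) = 0, so u = 3 or u = 1.
y² = 3 gives y = ±√(3) ≈ ±1.7321.
y² = 1 gives y = ±1.

y = -1.7321 or y = -1 or y = 1 or y = 1.7321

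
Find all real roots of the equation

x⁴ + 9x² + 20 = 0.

Let u = x². The equation becomes u² + 9u + 20 = 0.
Factor: (u + 5)(u + 4) = 0, so u = -5 or u = -4.
x² = -5 < 0 has no real solution.
x² = -4 < 0 has no real solution.

No real solutions.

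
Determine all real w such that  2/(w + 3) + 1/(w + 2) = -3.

w = -3.8165 or w = -2.1835

Multiply both sides by (w + 3)(w + 2):
2(w + 2) + (w + 3) = -3(w + 3)(w + 2).
Expand and collect terms: -3w² - 18w - 25 = 0.
By the quadratic formula, w = (18 ± √24) / -6, so w ≈ -3.8165 or w ≈ -2.1835.
Neither value makes a denominator zero (w ≠ -3, w ≠ -2), so both are valid.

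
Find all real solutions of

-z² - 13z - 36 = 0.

Factor: -1(z + 4)(z + 9) = 0.
So z = -4 or z = -9.

z = -9 or z = -4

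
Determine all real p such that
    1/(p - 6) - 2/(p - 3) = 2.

Multiply both sides by (p - 6)(p - 3):
(p - 3) - 2(p - 6) = 2(p - 6)(p - 3).
Expand and collect terms: 2p² - 17p + 27 = 0.
By the quadratic formula, p = (17 ± √73) / 4, so p ≈ 6.386 or p ≈ 2.114.
Neither value makes a denominator zero (p ≠ 6, p ≠ 3), so both are valid.

p = 2.114 or p = 6.386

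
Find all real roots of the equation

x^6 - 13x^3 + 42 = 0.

Let u = x^3. The equation becomes u^2 - 13u + 42 = 0.
Factor: (u - 6)(u - 7) = 0, so u = 6 or u = 7.
x^3 = 6 gives x = (6)^(1/3) ~= 1.8171.
x^3 = 7 gives x = (7)^(1/3) ~= 1.9129.

x = 1.8171 or x = 1.9129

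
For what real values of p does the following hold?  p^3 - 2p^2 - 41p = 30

Rearrange: p^3 - 2p^2 - 41p - 30 = 0.
Possible rational roots are divisors of -30. Testing p = -5 gives 0, so (p + 5) is a factor.
Divide: p^3 - 2p^2 - 41p - 30 = (p + 5)(p^2 - 7p - 6).
Apply the quadratic formula to p^2 - 7p - 6 = 0: p = (7 +/- sqrt(73))/2, i.e. p ~= 7.772 or p ~= -0.772.

p = -5 or p = -0.772 or p = 7.772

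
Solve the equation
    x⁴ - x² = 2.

x = -1.4142 or x = 1.4142

Let u = x². The equation becomes u² - u - 2 = 0.
Factor: (u + 1)(u - 2) = 0, so u = -1 or u = 2.
x² = -1 < 0 has no real solution.
x² = 2 gives x = ±√(2) ≈ ±1.4142.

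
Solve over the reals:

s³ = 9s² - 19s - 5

s = -0.2361 or s = 4.2361 or s = 5

Rearrange: s³ - 9s² + 19s + 5 = 0.
Possible rational roots are divisors of 5. Testing s = 5 gives 0, so (s - 5) is a factor.
Divide: s³ - 9s² + 19s + 5 = (s - 5)(s² - 4s - 1).
Apply the quadratic formula to s² - 4s - 1 = 0: s = (4 ± √20)/2, i.e. s ≈ 4.2361 or s ≈ -0.2361.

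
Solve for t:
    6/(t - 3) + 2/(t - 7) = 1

Multiply both sides by (t - 3)(t - 7):
6(t - 7) + 2(t - 3) = (t - 3)(t - 7).
Expand and collect terms: t² - 18t + 69 = 0.
By the quadratic formula, t = (18 ± √48) / 2, so t ≈ 12.4641 or t ≈ 5.5359.
Neither value makes a denominator zero (t ≠ 3, t ≠ 7), so both are valid.

t = 5.5359 or t = 12.4641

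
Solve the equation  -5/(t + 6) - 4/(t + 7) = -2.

t = -6.6085 or t = -1.8915

Multiply both sides by (t + 6)(t + 7):
-5(t + 7) - 4(t + 6) = -2(t + 6)(t + 7).
Expand and collect terms: -2t^2 - 17t - 25 = 0.
By the quadratic formula, t = (17 +/- sqrt(89)) / -4, so t ~= -6.6085 or t ~= -1.8915.
Neither value makes a denominator zero (t != -6, t != -7), so both are valid.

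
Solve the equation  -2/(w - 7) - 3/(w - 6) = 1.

w = 1.3542 or w = 6.6458

Multiply both sides by (w - 7)(w - 6):
-2(w - 6) - 3(w - 7) = (w - 7)(w - 6).
Expand and collect terms: w^2 - 8w + 9 = 0.
By the quadratic formula, w = (8 +/- sqrt(28)) / 2, so w ~= 6.6458 or w ~= 1.3542.
Neither value makes a denominator zero (w != 7, w != 6), so both are valid.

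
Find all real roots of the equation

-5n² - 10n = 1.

Rearrange to standard form: -5n² - 10n - 1 = 0.
Discriminant: (-10)² − 4·(-5)·(-1) = 80.
Quadratic formula: n = (10 ± √80) / (-10).
So n = -1 - 2·√(5)/5 ≈ -1.8944 or n = -1 + 2·√(5)/5 ≈ -0.1056.

n = -1.8944 or n = -0.1056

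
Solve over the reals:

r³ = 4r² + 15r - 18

r = -3 or r = 1 or r = 6

Rearrange: r³ - 4r² - 15r + 18 = 0.
Possible rational roots are divisors of 18. Testing r = -3 gives 0, so (r + 3) is a factor.
Divide: r³ - 4r² - 15r + 18 = (r + 3)(r² - 7r + 6).
Factor the quadratic: r = 6 or r = 1.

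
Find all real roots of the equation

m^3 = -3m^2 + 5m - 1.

Rearrange: m^3 + 3m^2 - 5m + 1 = 0.
Possible rational roots are divisors of 1. Testing m = 1 gives 0, so (m - 1) is a factor.
Divide: m^3 + 3m^2 - 5m + 1 = (m - 1)(m^2 + 4m - 1).
Apply the quadratic formula to m^2 + 4m - 1 = 0: m = (-4 +/- sqrt(20))/2, i.e. m ~= 0.2361 or m ~= -4.2361.

m = -4.2361 or m = 0.2361 or m = 1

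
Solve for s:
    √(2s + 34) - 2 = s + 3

Isolate the radical: √(2s + 34) = s + 5.
Square both sides: 2s + 34 = (s + 5)².
Expand and rearrange: s² + 8s - 9 = 0.
Solving gives s = 1 or s = -9.
Check each candidate in the original equation:
  s = 1: √(36) = 6, while s + 5 = 6 — valid.
  s = -9: √(16) = 4, while s + 5 = -4 — extraneous.

s = 1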